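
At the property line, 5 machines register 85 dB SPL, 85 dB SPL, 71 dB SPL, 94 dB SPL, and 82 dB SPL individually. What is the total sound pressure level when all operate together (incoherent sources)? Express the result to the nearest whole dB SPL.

95 dB SPL

For uncorrelated sources the intensities add, so convert each level to linear form, sum, and take 10·log₁₀ of the total.
Σ 10^(L/10) = 10^(85/10) + 10^(85/10) + 10^(71/10) + 10^(94/10) + 10^(82/10) = 3.315e+09.
L_total = 10·log₁₀(3.315e+09) = 95.21 dB SPL.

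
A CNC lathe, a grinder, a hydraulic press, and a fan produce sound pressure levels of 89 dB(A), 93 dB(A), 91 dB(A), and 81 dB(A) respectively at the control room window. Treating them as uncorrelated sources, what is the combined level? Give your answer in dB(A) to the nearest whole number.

96 dB(A)

For uncorrelated sources the intensities add, so convert each level to linear form, sum, and take 10·log₁₀ of the total.
Σ 10^(L/10) = 10^(89/10) + 10^(93/10) + 10^(91/10) + 10^(81/10) = 4.174e+09.
L_total = 10·log₁₀(4.174e+09) = 96.21 dB(A).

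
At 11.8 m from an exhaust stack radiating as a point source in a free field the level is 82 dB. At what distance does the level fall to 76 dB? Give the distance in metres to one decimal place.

The 6.0 dB drop corresponds to a distance ratio of 10^(6.0/20) for a point source.
r₂ = 11.8·10^((82−76)/20) = 11.8·10^(6.0/20) = 23.54 m.

23.5 m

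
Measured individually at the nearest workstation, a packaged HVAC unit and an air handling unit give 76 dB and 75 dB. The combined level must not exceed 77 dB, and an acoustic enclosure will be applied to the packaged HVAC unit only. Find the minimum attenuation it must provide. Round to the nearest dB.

Everything except the packaged HVAC unit sums to 10^(75/10) = 3.162e+07 in linear terms, 75.00 dB.
To meet 77 dB overall, the treated packaged HVAC unit may contribute at most 10^(77/10) − 3.162e+07 = 1.850e+07, i.e. 72.67 dB.
Required insertion loss = 76 − 72.67 = 3.33 dB.

3 dB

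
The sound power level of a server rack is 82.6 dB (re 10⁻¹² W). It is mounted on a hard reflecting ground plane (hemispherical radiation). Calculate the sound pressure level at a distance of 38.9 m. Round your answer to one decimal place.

Free-field hemispherical radiation: L_p = L_w − 10·log₁₀(2π·r²), r = 38.9 m.
2π·r² = 9508 m², 10·log₁₀ of that is 39.781 dB.
L_p = 82.6 − 39.781 = 42.82 dB.

42.8 dB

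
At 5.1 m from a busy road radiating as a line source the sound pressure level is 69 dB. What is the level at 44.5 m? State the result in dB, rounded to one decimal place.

59.6 dB

Cylindrical spreading from a line source gives a 10·log₁₀(r₂/r₁) drop.
L₂ = 69 − 10·log₁₀(44.5/5.1) = 69 − 9.408 = 59.59 dB.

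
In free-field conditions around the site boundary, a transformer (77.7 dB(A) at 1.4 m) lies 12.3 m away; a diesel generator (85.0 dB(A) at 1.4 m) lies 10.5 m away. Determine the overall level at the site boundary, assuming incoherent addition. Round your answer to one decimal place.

Propagate each source to the receiver with L = L_ref − 20·log₁₀(r/r_ref), then add intensities.
transformer: 77.7 − 20·log₁₀(12.3/1.4) = 77.7 − 18.88 = 58.82 dB(A).
diesel generator: 85.0 − 20·log₁₀(10.5/1.4) = 85.0 − 17.50 = 67.50 dB(A).
Σ 10^(L/10) = 6.385e+06 → L_total = 10·log₁₀(6.385e+06) = 68.05 dB(A).

68.1 dB(A)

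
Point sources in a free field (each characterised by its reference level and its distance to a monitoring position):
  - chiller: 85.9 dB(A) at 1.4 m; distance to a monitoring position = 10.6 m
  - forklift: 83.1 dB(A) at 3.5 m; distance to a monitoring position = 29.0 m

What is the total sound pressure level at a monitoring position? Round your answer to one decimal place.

First find each source's level at the receiver (point-source: −20·log₁₀(r/r_ref)), then combine on an intensity basis.
chiller: 85.9 − 20·log₁₀(10.6/1.4) = 85.9 − 17.58 = 68.32 dB(A).
forklift: 83.1 − 20·log₁₀(29.0/3.5) = 83.1 − 18.37 = 64.73 dB(A).
Σ 10^(L/10) = 9.760e+06 → L_total = 10·log₁₀(9.760e+06) = 69.89 dB(A).

69.9 dB(A)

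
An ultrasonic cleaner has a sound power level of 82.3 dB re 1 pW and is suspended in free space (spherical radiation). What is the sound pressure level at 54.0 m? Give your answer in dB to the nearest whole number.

37 dB

L_p = L_w − 10·log₁₀(4π·r²) with r = 54.0 m.
4π·r² = 3.664e+04 m², 10·log₁₀ of that is 45.640 dB.
L_p = 82.3 − 45.640 = 36.66 dB.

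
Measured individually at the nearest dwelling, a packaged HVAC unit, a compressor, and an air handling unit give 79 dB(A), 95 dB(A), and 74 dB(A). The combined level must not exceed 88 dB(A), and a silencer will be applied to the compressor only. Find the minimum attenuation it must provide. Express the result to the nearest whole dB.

8 dB

The untreated sources together contribute 10^(79/10) + 10^(74/10) = 1.046e+08, i.e. 80.19 dB(A).
To meet 88 dB(A) overall, the treated compressor may contribute at most 10^(88/10) − 1.046e+08 = 5.264e+08, i.e. 87.21 dB(A).
Required insertion loss = 95 − 87.21 = 7.79 dB.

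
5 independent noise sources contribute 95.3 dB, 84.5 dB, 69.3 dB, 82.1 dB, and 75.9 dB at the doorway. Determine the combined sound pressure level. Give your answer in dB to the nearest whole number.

96 dB

For uncorrelated sources the intensities add, so convert each level to linear form, sum, and take 10·log₁₀ of the total.
Σ 10^(L/10) = 10^(95.3/10) + 10^(84.5/10) + 10^(69.3/10) + 10^(82.1/10) + 10^(75.9/10) = 3.880e+09.
L_total = 10·log₁₀(3.880e+09) = 95.89 dB.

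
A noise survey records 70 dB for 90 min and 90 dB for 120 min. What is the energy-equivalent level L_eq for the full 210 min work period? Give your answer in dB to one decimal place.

87.6 dB

The energy average is taken in the linear domain: L_eq = 10·log₁₀[(Σ tᵢ·10^(Lᵢ/10))/T], T = 210 min.
Σ tᵢ·10^(Lᵢ/10) = 90·10^(70/10) + 120·10^(90/10) = 1.209e+11.
L_eq = 10·log₁₀(1.209e+11/210) = 87.60 dB.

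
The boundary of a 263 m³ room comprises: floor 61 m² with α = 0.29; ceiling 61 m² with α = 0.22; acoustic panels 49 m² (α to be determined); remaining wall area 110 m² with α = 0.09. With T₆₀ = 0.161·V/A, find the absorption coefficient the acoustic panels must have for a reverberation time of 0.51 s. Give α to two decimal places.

0.86

From T₆₀ = 0.161·V/A, the target T₆₀ = 0.51 s needs A = 0.161·263/0.51 = 83.03 m².
Absorption from the other surfaces = 61·0.29 + 61·0.22 + 110·0.09 = 41.01 m², so the acoustic panels must supply 42.02 m² over 49 m².
α = 42.02/49 = 0.857.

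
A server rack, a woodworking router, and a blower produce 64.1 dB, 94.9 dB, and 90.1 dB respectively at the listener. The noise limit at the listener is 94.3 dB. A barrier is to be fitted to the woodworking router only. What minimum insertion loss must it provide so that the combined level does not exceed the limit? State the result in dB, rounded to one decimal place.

Fixed contribution from the other sources: Σ 10^(L/10) = 10^(64.1/10) + 10^(90.1/10) = 1.026e+09 (90.11 dB).
To meet 94.3 dB overall, the treated woodworking router may contribute at most 10^(94.3/10) − 1.026e+09 = 1.666e+09, i.e. 92.22 dB.
So the woodworking router must be reduced from 94.9 to 92.22 dB: IL = 2.68 dB.

2.7 dB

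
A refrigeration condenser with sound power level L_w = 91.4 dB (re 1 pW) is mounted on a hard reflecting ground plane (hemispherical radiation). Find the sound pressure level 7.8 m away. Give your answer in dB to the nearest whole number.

66 dB

Free-field hemispherical radiation: L_p = L_w − 10·log₁₀(2π·r²), r = 7.8 m.
2π·r² = 382.3 m², 10·log₁₀ of that is 25.824 dB.
L_p = 91.4 − 25.824 = 65.58 dB.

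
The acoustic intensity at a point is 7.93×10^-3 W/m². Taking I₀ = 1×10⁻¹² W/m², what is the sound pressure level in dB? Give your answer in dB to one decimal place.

99.0 dB

L = 10·log₁₀(I/I₀) = 10·log₁₀(7.93×10^-3/10⁻¹²) = 10·log₁₀(7.93×10^9).
L = 10·(0.8993 + 9) = 98.99 dB.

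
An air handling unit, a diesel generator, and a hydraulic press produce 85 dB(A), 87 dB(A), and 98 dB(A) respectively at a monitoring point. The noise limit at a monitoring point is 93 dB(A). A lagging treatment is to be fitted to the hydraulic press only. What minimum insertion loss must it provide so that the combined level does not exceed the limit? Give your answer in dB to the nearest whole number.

Everything except the hydraulic press sums to 10^(85/10) + 10^(87/10) = 8.174e+08 in linear terms, 89.12 dB(A).
To meet 93 dB(A) overall, the treated hydraulic press may contribute at most 10^(93/10) − 8.174e+08 = 1.178e+09, i.e. 90.71 dB(A).
So the hydraulic press must be reduced from 98 to 90.71 dB(A): IL = 7.29 dB.

7 dB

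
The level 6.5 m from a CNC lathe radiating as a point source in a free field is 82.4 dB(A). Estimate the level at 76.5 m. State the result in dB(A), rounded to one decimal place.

61.0 dB(A)

Point-source attenuation: ΔL = 20·log₁₀(r₂/r₁) = 20·log₁₀(76.5/6.5) = 21.415 dB.
L₂ = 82.4 − 20·log₁₀(76.5/6.5) = 82.4 − 21.415 = 60.99 dB(A).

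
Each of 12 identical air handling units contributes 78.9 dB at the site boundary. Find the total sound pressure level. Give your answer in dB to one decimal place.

With 12 equal, uncorrelated contributions the intensity is 12× that of one unit, giving a rise of 10·log₁₀ 12.
L_total = 78.9 + 10·log₁₀(12) = 78.9 + 10.792 = 89.69 dB.

89.7 dB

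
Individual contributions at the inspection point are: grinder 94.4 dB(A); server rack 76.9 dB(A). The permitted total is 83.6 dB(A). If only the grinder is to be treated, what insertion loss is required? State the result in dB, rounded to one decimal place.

Everything except the grinder sums to 10^(76.9/10) = 4.898e+07 in linear terms, 76.90 dB(A).
The limit corresponds to 10^(83.6/10) = 2.291e+08; subtracting the fixed part leaves 1.801e+08 for the grinder, i.e. 82.56 dB(A).
Required insertion loss = 94.4 − 82.56 = 11.84 dB.

11.8 dB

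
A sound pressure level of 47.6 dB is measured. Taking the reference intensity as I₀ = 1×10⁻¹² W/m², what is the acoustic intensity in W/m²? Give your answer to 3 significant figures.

I = I₀·10^(L/10) = 10⁻¹² × 10^(47.6/10) = 10^(-7.240).

5.75e-08 W/m²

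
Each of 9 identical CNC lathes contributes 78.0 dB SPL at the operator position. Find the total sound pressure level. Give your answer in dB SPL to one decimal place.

87.5 dB SPL

With 9 equal, uncorrelated contributions the intensity is 9× that of one unit, giving a rise of 10·log₁₀ 9.
L_total = 78.0 + 10·log₁₀(9) = 78.0 + 9.542 = 87.54 dB SPL.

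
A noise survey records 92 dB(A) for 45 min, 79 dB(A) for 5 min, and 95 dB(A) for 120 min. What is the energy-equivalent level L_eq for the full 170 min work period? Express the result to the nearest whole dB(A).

94 dB(A)

L_eq = 10·log₁₀[(1/T)·Σ tᵢ·10^(Lᵢ/10)] with T = 170 min.
Σ tᵢ·10^(Lᵢ/10) = 45·10^(92/10) + 5·10^(79/10) + 120·10^(95/10) = 4.512e+11.
L_eq = 10·log₁₀(4.512e+11/170) = 94.24 dB(A).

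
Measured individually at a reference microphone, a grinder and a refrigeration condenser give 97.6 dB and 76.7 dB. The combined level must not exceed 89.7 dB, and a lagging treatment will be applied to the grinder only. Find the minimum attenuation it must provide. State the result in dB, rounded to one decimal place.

The untreated sources together contribute 10^(76.7/10) = 4.677e+07, i.e. 76.70 dB.
To meet 89.7 dB overall, the treated grinder may contribute at most 10^(89.7/10) − 4.677e+07 = 8.865e+08, i.e. 89.48 dB.
So the grinder must be reduced from 97.6 to 89.48 dB: IL = 8.12 dB.

8.1 dB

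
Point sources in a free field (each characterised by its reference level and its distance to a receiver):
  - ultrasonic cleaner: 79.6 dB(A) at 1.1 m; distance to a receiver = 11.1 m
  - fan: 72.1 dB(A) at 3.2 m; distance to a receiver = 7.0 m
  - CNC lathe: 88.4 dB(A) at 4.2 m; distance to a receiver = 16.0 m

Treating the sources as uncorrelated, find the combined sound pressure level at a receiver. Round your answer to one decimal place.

First find each source's level at the receiver (point-source: −20·log₁₀(r/r_ref)), then combine on an intensity basis.
ultrasonic cleaner: 79.6 − 20·log₁₀(11.1/1.1) = 79.6 − 20.08 = 59.52 dB(A).
fan: 72.1 − 20·log₁₀(7.0/3.2) = 72.1 − 6.80 = 65.30 dB(A).
CNC lathe: 88.4 − 20·log₁₀(16.0/4.2) = 88.4 − 11.62 = 76.78 dB(A).
Σ 10^(L/10) = 5.196e+07 → L_total = 10·log₁₀(5.196e+07) = 77.16 dB(A).

77.2 dB(A)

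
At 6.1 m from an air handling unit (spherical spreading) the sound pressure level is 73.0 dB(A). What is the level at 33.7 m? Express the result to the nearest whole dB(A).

Spherical spreading from a point source gives a 20·log₁₀(r₂/r₁) drop.
L₂ = 73.0 − 20·log₁₀(33.7/6.1) = 73.0 − 14.846 = 58.15 dB(A).

58 dB(A)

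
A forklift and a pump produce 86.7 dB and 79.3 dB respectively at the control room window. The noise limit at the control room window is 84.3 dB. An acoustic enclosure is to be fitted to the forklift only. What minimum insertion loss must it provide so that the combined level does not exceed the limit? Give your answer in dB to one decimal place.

4.1 dB

Fixed contribution from the other source: Σ 10^(L/10) = 10^(79.3/10) = 8.511e+07 (79.30 dB).
To meet 84.3 dB overall, the treated forklift may contribute at most 10^(84.3/10) − 8.511e+07 = 1.840e+08, i.e. 82.65 dB.
Required insertion loss = 86.7 − 82.65 = 4.05 dB.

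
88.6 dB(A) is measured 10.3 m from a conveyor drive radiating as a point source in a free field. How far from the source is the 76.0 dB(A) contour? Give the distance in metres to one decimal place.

The 12.6 dB drop corresponds to a distance ratio of 10^(12.6/20) for a point source.
r₂ = 10.3·10^((88.6−76.0)/20) = 10.3·10^(12.6/20) = 43.94 m.

43.9 m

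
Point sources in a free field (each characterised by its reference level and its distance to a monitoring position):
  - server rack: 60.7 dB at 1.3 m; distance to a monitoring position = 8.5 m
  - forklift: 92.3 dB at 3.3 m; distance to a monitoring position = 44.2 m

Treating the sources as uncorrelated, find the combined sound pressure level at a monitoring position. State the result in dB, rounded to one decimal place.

69.8 dB

Apply inverse-square spreading to bring every level to the receiver, then sum 10^(L/10).
server rack: 60.7 − 20·log₁₀(8.5/1.3) = 60.7 − 16.31 = 44.39 dB.
forklift: 92.3 − 20·log₁₀(44.2/3.3) = 92.3 − 22.54 = 69.76 dB.
Σ 10^(L/10) = 9.494e+06 → L_total = 10·log₁₀(9.494e+06) = 69.77 dB.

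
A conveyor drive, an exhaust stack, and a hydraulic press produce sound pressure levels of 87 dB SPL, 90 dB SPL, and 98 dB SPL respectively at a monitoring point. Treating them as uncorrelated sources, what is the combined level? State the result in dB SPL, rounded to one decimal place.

For uncorrelated sources the intensities add, so convert each level to linear form, sum, and take 10·log₁₀ of the total.
Σ 10^(L/10) = 10^(87/10) + 10^(90/10) + 10^(98/10) = 7.811e+09.
L_total = 10·log₁₀(7.811e+09) = 98.93 dB SPL.

98.9 dB SPL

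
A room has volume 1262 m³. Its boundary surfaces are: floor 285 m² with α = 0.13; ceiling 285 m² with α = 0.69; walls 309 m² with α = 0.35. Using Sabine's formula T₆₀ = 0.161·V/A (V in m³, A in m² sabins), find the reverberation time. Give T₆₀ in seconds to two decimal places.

Summing Sᵢαᵢ: 285·0.13 + 285·0.69 + 309·0.35 = 341.85 m².
T₆₀ = 0.161 × 1262 / 341.85 = 0.594 s.

0.59 s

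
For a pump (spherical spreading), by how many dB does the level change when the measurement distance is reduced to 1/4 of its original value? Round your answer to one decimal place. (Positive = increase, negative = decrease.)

Point-source spreading: ΔL = −20·log₁₀(r₂/r₁).
ΔL = −20·log₁₀(0.25) = +12.04 dB.

+12.0 dB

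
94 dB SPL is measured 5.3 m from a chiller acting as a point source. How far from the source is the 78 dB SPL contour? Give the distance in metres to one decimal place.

33.4 m

For a point source L₁ − L₂ = 20·log₁₀(r₂/r₁), so r₂ = r₁·10^((L₁−L₂)/20).
r₂ = 5.3·10^((94−78)/20) = 5.3·10^(16.0/20) = 33.44 m.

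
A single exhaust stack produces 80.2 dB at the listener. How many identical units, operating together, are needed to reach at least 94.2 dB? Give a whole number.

26

The shortfall is 94.2 − 80.2 = 14.0 dB, and N units add 10·log₁₀ N, so need 10·log₁₀ N ≥ 14.0.
N ≥ 10^(14.0/10) = 25.119, so N = 26.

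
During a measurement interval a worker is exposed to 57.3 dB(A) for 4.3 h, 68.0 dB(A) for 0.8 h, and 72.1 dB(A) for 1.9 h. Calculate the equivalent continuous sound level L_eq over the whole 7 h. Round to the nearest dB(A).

67 dB(A)

The energy average is taken in the linear domain: L_eq = 10·log₁₀[(Σ tᵢ·10^(Lᵢ/10))/T], T = 7 h.
Σ tᵢ·10^(Lᵢ/10) = 4.3·10^(57.3/10) + 0.8·10^(68.0/10) + 1.9·10^(72.1/10) = 3.817e+07.
L_eq = 10·log₁₀(3.817e+07/7) = 67.37 dB(A).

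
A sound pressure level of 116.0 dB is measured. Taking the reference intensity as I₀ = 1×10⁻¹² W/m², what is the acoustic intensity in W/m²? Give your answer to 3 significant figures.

0.398 W/m²

I/I₀ = 10^(116.0/10) = 3.981e+11, so I = 3.981e+11 × 10⁻¹² W/m².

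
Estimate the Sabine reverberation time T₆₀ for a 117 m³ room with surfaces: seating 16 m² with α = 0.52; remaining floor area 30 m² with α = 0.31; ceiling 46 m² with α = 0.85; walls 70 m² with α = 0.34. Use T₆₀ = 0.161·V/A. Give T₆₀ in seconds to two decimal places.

Summing Sᵢαᵢ: 16·0.52 + 30·0.31 + 46·0.85 + 70·0.34 = 80.52 m².
T₆₀ = 0.161·V/A = 0.161·117/80.52 = 0.234 s.

0.23 s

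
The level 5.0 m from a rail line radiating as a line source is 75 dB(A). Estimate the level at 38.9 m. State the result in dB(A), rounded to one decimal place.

For a line source, L₂ = L₁ − 10·log₁₀(r₂/r₁).
L₂ = 75 − 10·log₁₀(38.9/5.0) = 75 − 8.910 = 66.09 dB(A).

66.1 dB(A)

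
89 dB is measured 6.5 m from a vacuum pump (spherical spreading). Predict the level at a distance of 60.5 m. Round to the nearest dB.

Spherical spreading from a point source gives a 20·log₁₀(r₂/r₁) drop.
L₂ = 89 − 20·log₁₀(60.5/6.5) = 89 − 19.377 = 69.62 dB.

70 dB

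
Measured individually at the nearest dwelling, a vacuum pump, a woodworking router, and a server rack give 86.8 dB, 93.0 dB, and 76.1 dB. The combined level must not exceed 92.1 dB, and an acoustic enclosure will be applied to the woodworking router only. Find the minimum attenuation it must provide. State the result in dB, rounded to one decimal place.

2.6 dB

Fixed contribution from the other sources: Σ 10^(L/10) = 10^(86.8/10) + 10^(76.1/10) = 5.194e+08 (87.15 dB).
To meet 92.1 dB overall, the treated woodworking router may contribute at most 10^(92.1/10) − 5.194e+08 = 1.102e+09, i.e. 90.42 dB.
Required insertion loss = 93.0 − 90.42 = 2.58 dB.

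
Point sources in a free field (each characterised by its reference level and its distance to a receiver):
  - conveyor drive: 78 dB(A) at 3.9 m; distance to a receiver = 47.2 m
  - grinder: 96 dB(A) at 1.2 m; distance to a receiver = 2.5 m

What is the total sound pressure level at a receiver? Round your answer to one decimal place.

89.6 dB(A)

Apply inverse-square spreading to bring every level to the receiver, then sum 10^(L/10).
conveyor drive: 78 − 20·log₁₀(47.2/3.9) = 78 − 21.66 = 56.34 dB(A).
grinder: 96 − 20·log₁₀(2.5/1.2) = 96 − 6.38 = 89.62 dB(A).
Σ 10^(L/10) = 9.177e+08 → L_total = 10·log₁₀(9.177e+08) = 89.63 dB(A).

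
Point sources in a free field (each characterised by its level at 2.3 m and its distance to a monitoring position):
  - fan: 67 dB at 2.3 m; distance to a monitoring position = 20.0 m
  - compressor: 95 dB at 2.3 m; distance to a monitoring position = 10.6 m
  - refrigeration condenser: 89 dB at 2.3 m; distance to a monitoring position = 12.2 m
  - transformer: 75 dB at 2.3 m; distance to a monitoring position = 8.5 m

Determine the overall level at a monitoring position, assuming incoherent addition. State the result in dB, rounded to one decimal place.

Propagate each source to the receiver with L = L_ref − 20·log₁₀(r/r_ref), then add intensities.
fan: 67 − 20·log₁₀(20.0/2.3) = 67 − 18.79 = 48.21 dB.
compressor: 95 − 20·log₁₀(10.6/2.3) = 95 − 13.27 = 81.73 dB.
refrigeration condenser: 89 − 20·log₁₀(12.2/2.3) = 89 − 14.49 = 74.51 dB.
transformer: 75 − 20·log₁₀(8.5/2.3) = 75 − 11.35 = 63.65 dB.
Σ 10^(L/10) = 1.795e+08 → L_total = 10·log₁₀(1.795e+08) = 82.54 dB.

82.5 dB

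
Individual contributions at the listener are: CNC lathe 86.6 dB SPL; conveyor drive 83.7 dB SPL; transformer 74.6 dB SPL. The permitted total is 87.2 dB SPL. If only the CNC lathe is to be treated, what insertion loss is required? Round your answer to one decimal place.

The untreated sources together contribute 10^(83.7/10) + 10^(74.6/10) = 2.633e+08, i.e. 84.20 dB SPL.
To meet 87.2 dB SPL overall, the treated CNC lathe may contribute at most 10^(87.2/10) − 2.633e+08 = 2.615e+08, i.e. 84.18 dB SPL.
So the CNC lathe must be reduced from 86.6 to 84.18 dB SPL: IL = 2.42 dB.

2.4 dB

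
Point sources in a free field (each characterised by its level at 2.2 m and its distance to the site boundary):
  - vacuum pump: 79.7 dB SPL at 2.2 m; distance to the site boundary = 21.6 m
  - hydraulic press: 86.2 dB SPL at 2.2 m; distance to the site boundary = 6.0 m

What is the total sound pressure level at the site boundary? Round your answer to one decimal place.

Propagate each source to the receiver with L = L_ref − 20·log₁₀(r/r_ref), then add intensities.
vacuum pump: 79.7 − 20·log₁₀(21.6/2.2) = 79.7 − 19.84 = 59.86 dB SPL.
hydraulic press: 86.2 − 20·log₁₀(6.0/2.2) = 86.2 − 8.71 = 77.49 dB SPL.
Σ 10^(L/10) = 5.701e+07 → L_total = 10·log₁₀(5.701e+07) = 77.56 dB SPL.

77.6 dB SPL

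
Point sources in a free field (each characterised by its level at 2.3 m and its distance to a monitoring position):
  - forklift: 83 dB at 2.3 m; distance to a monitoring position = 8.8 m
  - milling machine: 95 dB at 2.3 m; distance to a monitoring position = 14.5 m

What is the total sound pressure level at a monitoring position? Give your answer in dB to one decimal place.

Propagate each source to the receiver with L = L_ref − 20·log₁₀(r/r_ref), then add intensities.
forklift: 83 − 20·log₁₀(8.8/2.3) = 83 − 11.66 = 71.34 dB.
milling machine: 95 − 20·log₁₀(14.5/2.3) = 95 − 15.99 = 79.01 dB.
Σ 10^(L/10) = 9.319e+07 → L_total = 10·log₁₀(9.319e+07) = 79.69 dB.

79.7 dB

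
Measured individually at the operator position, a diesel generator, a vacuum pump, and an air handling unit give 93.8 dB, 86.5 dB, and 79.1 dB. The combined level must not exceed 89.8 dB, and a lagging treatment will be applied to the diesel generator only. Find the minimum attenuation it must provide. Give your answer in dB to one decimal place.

The untreated sources together contribute 10^(86.5/10) + 10^(79.1/10) = 5.280e+08, i.e. 87.23 dB.
To meet 89.8 dB overall, the treated diesel generator may contribute at most 10^(89.8/10) − 5.280e+08 = 4.270e+08, i.e. 86.30 dB.
Required insertion loss = 93.8 − 86.30 = 7.50 dB.

7.5 dB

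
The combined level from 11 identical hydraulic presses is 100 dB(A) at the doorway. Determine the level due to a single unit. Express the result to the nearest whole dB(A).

For N identical incoherent sources L_total = L₁ + 10·log₁₀ N, so L₁ = 100 − 10·log₁₀(11) = 100 − 10.414.

90 dB(A)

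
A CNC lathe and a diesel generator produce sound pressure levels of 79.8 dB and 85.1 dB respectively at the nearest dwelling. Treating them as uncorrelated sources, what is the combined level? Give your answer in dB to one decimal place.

Incoherent sources combine by intensity addition: L_total = 10·log₁₀(Σ 10^(L_i/10)).
Σ 10^(L/10) = 10^(79.8/10) + 10^(85.1/10) = 4.191e+08.
L_total = 10·log₁₀(4.191e+08) = 86.22 dB.

86.2 dB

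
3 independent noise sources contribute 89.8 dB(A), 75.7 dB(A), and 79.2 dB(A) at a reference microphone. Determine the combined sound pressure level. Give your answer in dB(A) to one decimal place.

For uncorrelated sources the intensities add, so convert each level to linear form, sum, and take 10·log₁₀ of the total.
Σ 10^(L/10) = 10^(89.8/10) + 10^(75.7/10) + 10^(79.2/10) = 1.075e+09.
L_total = 10·log₁₀(1.075e+09) = 90.32 dB(A).

90.3 dB(A)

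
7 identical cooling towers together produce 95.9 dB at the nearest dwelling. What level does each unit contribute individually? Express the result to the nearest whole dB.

Dividing the total intensity by 7 lowers the level by 10·log₁₀ 7 = 8.451 dB: L₁ = 95.9 − 8.451.

87 dB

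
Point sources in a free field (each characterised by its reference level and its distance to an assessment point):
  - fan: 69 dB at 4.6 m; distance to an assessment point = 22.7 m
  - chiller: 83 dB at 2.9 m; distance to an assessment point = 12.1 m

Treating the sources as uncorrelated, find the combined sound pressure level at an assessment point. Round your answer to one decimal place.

First find each source's level at the receiver (point-source: −20·log₁₀(r/r_ref)), then combine on an intensity basis.
fan: 69 − 20·log₁₀(22.7/4.6) = 69 − 13.87 = 55.13 dB.
chiller: 83 − 20·log₁₀(12.1/2.9) = 83 − 12.41 = 70.59 dB.
Σ 10^(L/10) = 1.179e+07 → L_total = 10·log₁₀(1.179e+07) = 70.71 dB.

70.7 dB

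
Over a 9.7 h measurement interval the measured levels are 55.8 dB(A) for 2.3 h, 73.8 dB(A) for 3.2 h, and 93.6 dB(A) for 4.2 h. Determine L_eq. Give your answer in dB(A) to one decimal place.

90.0 dB(A)

L_eq = 10·log₁₀[(1/T)·Σ tᵢ·10^(Lᵢ/10)] with T = 9.7 h.
Σ tᵢ·10^(Lᵢ/10) = 2.3·10^(55.8/10) + 3.2·10^(73.8/10) + 4.2·10^(93.6/10) = 9.699e+09.
L_eq = 10·log₁₀(9.699e+09/9.7) = 90.00 dB(A).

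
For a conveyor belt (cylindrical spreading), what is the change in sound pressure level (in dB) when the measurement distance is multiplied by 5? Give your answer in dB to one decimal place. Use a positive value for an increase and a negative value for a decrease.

-7.0 dB

With cylindrical spreading the level changes by −10·log₁₀(r₂/r₁).
ΔL = −10·log₁₀(5) = -6.99 dB.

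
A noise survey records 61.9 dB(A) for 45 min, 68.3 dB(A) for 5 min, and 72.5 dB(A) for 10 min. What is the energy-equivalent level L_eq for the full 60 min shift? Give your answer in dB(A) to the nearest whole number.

67 dB(A)

Weight each interval's intensity by its duration and average over T = 60 min:
Σ tᵢ·10^(Lᵢ/10) = 45·10^(61.9/10) + 5·10^(68.3/10) + 10·10^(72.5/10) = 2.813e+08.
L_eq = 10·log₁₀(2.813e+08/60) = 66.71 dB(A).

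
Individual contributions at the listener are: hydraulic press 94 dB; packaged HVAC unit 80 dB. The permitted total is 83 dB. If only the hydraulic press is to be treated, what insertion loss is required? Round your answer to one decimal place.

The untreated sources together contribute 10^(80/10) = 1.000e+08, i.e. 80.00 dB.
To meet 83 dB overall, the treated hydraulic press may contribute at most 10^(83/10) − 1.000e+08 = 9.953e+07, i.e. 79.98 dB.
So the hydraulic press must be reduced from 94 to 79.98 dB: IL = 14.02 dB.

14.0 dB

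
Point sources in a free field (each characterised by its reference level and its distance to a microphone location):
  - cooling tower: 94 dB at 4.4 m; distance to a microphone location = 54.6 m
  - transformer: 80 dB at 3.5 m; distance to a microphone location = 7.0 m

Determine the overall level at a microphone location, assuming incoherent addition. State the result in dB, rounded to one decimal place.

76.2 dB

First find each source's level at the receiver (point-source: −20·log₁₀(r/r_ref)), then combine on an intensity basis.
cooling tower: 94 − 20·log₁₀(54.6/4.4) = 94 − 21.87 = 72.13 dB.
transformer: 80 − 20·log₁₀(7.0/3.5) = 80 − 6.02 = 73.98 dB.
Σ 10^(L/10) = 4.131e+07 → L_total = 10·log₁₀(4.131e+07) = 76.16 dB.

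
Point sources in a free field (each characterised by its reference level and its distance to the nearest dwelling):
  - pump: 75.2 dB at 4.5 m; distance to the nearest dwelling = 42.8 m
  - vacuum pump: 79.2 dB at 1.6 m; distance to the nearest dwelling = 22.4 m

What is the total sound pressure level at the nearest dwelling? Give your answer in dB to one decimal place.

59.0 dB

Apply inverse-square spreading to bring every level to the receiver, then sum 10^(L/10).
pump: 75.2 − 20·log₁₀(42.8/4.5) = 75.2 − 19.56 = 55.64 dB.
vacuum pump: 79.2 − 20·log₁₀(22.4/1.6) = 79.2 − 22.92 = 56.28 dB.
Σ 10^(L/10) = 7.904e+05 → L_total = 10·log₁₀(7.904e+05) = 58.98 dB.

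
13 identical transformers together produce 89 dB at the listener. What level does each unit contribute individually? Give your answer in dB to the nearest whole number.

Dividing the total intensity by 13 lowers the level by 10·log₁₀ 13 = 11.139 dB: L₁ = 89 − 11.139.

78 dB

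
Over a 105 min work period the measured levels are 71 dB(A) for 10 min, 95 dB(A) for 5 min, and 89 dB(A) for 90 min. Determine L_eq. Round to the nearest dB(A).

The energy average is taken in the linear domain: L_eq = 10·log₁₀[(Σ tᵢ·10^(Lᵢ/10))/T], T = 105 min.
Σ tᵢ·10^(Lᵢ/10) = 10·10^(71/10) + 5·10^(95/10) + 90·10^(89/10) = 8.743e+10.
L_eq = 10·log₁₀(8.743e+10/105) = 89.20 dB(A).

89 dB(A)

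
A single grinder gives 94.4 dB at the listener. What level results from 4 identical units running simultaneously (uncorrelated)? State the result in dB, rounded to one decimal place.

100.4 dB

L_total = L₁ + 10·log₁₀ N for N identical incoherent sources.
L_total = 94.4 + 10·log₁₀(4) = 94.4 + 6.021 = 100.42 dB.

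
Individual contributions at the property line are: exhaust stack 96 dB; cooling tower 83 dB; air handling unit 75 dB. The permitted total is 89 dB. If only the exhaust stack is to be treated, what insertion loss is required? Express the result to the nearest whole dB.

8 dB

Everything except the exhaust stack sums to 10^(83/10) + 10^(75/10) = 2.311e+08 in linear terms, 83.64 dB.
To meet 89 dB overall, the treated exhaust stack may contribute at most 10^(89/10) − 2.311e+08 = 5.632e+08, i.e. 87.51 dB.
Required insertion loss = 96 − 87.51 = 8.49 dB.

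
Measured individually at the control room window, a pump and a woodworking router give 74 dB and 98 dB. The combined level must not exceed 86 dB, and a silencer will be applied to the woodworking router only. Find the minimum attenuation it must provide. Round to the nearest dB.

12 dB

The untreated sources together contribute 10^(74/10) = 2.512e+07, i.e. 74.00 dB.
To meet 86 dB overall, the treated woodworking router may contribute at most 10^(86/10) − 2.512e+07 = 3.730e+08, i.e. 85.72 dB.
So the woodworking router must be reduced from 98 to 85.72 dB: IL = 12.28 dB.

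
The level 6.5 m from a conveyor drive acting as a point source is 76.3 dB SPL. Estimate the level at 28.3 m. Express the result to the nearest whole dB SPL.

64 dB SPL

Spherical spreading from a point source gives a 20·log₁₀(r₂/r₁) drop.
L₂ = 76.3 − 20·log₁₀(28.3/6.5) = 76.3 − 12.777 = 63.52 dB SPL.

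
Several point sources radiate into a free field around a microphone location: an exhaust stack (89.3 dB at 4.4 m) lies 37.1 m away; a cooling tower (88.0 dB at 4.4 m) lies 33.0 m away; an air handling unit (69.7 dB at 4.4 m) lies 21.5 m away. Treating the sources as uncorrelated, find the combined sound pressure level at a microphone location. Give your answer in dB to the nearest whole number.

74 dB

First find each source's level at the receiver (point-source: −20·log₁₀(r/r_ref)), then combine on an intensity basis.
exhaust stack: 89.3 − 20·log₁₀(37.1/4.4) = 89.3 − 18.52 = 70.78 dB.
cooling tower: 88.0 − 20·log₁₀(33.0/4.4) = 88.0 − 17.50 = 70.50 dB.
air handling unit: 69.7 − 20·log₁₀(21.5/4.4) = 69.7 − 13.78 = 55.92 dB.
Σ 10^(L/10) = 2.358e+07 → L_total = 10·log₁₀(2.358e+07) = 73.73 dB.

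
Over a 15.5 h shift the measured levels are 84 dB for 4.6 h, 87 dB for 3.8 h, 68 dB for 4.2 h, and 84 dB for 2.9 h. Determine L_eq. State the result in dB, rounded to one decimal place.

83.9 dB

L_eq = 10·log₁₀[(1/T)·Σ tᵢ·10^(Lᵢ/10)] with T = 15.5 h.
Σ tᵢ·10^(Lᵢ/10) = 4.6·10^(84/10) + 3.8·10^(87/10) + 4.2·10^(68/10) + 2.9·10^(84/10) = 3.815e+09.
L_eq = 10·log₁₀(3.815e+09/15.5) = 83.91 dB.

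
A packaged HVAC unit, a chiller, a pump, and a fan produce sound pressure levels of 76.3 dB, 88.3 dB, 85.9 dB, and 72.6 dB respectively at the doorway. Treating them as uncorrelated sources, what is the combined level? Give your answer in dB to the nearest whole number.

91 dB

Incoherent sources combine by intensity addition: L_total = 10·log₁₀(Σ 10^(L_i/10)).
Σ 10^(L/10) = 10^(76.3/10) + 10^(88.3/10) + 10^(85.9/10) + 10^(72.6/10) = 1.126e+09.
L_total = 10·log₁₀(1.126e+09) = 90.52 dB.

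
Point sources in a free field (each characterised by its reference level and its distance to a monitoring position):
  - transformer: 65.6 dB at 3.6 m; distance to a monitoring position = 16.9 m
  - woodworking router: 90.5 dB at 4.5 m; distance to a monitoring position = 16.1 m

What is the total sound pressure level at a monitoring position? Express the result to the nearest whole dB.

79 dB

Apply inverse-square spreading to bring every level to the receiver, then sum 10^(L/10).
transformer: 65.6 − 20·log₁₀(16.9/3.6) = 65.6 − 13.43 = 52.17 dB.
woodworking router: 90.5 − 20·log₁₀(16.1/4.5) = 90.5 − 11.07 = 79.43 dB.
Σ 10^(L/10) = 8.782e+07 → L_total = 10·log₁₀(8.782e+07) = 79.44 dB.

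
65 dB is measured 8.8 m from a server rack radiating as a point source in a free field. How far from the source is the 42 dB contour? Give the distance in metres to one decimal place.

124.3 m

Point-source spreading drops the level by 20·log₁₀(r₂/r₁); inverting, r₂/r₁ = 10^(ΔL/20).
r₂ = 8.8·10^((65−42)/20) = 8.8·10^(23.0/20) = 124.30 m.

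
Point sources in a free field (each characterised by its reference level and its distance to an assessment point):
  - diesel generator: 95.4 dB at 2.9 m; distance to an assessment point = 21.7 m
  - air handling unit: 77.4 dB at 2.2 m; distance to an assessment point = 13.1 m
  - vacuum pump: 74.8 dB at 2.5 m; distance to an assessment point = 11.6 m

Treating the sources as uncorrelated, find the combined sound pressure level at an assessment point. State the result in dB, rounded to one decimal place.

78.1 dB

First find each source's level at the receiver (point-source: −20·log₁₀(r/r_ref)), then combine on an intensity basis.
diesel generator: 95.4 − 20·log₁₀(21.7/2.9) = 95.4 − 17.48 = 77.92 dB.
air handling unit: 77.4 − 20·log₁₀(13.1/2.2) = 77.4 − 15.50 = 61.90 dB.
vacuum pump: 74.8 − 20·log₁₀(11.6/2.5) = 74.8 − 13.33 = 61.47 dB.
Σ 10^(L/10) = 6.488e+07 → L_total = 10·log₁₀(6.488e+07) = 78.12 dB.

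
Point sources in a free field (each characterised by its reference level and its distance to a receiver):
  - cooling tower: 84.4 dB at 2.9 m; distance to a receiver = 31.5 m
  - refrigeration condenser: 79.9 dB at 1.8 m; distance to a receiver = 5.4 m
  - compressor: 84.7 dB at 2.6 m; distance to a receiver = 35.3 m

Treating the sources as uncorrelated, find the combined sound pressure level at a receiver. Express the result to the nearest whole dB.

First find each source's level at the receiver (point-source: −20·log₁₀(r/r_ref)), then combine on an intensity basis.
cooling tower: 84.4 − 20·log₁₀(31.5/2.9) = 84.4 − 20.72 = 63.68 dB.
refrigeration condenser: 79.9 − 20·log₁₀(5.4/1.8) = 79.9 − 9.54 = 70.36 dB.
compressor: 84.7 − 20·log₁₀(35.3/2.6) = 84.7 − 22.66 = 62.04 dB.
Σ 10^(L/10) = 1.479e+07 → L_total = 10·log₁₀(1.479e+07) = 71.70 dB.

72 dB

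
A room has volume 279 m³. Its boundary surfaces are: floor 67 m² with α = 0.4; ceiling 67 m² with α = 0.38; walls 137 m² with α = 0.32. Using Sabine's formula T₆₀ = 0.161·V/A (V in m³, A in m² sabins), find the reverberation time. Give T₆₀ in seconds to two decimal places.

Summing Sᵢαᵢ: 67·0.4 + 67·0.38 + 137·0.32 = 96.10 m².
T₆₀ = 0.161 × 279 / 96.10 = 0.467 s.

0.47 s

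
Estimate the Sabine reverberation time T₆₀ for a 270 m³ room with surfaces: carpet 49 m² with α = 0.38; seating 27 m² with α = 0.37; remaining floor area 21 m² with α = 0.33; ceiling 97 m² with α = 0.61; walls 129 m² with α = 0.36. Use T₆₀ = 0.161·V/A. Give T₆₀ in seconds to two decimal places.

0.31 s

Total absorption A = 49·0.38 + 27·0.37 + 21·0.33 + 97·0.61 + 129·0.36 = 141.15 m² sabins.
T₆₀ = 0.161·V/A = 0.161·270/141.15 = 0.308 s.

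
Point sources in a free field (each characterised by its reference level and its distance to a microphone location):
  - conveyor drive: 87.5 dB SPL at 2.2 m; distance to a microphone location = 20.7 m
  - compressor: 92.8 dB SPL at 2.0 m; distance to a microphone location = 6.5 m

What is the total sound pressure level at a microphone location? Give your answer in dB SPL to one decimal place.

Propagate each source to the receiver with L = L_ref − 20·log₁₀(r/r_ref), then add intensities.
conveyor drive: 87.5 − 20·log₁₀(20.7/2.2) = 87.5 − 19.47 = 68.03 dB SPL.
compressor: 92.8 − 20·log₁₀(6.5/2.0) = 92.8 − 10.24 = 82.56 dB SPL.
Σ 10^(L/10) = 1.868e+08 → L_total = 10·log₁₀(1.868e+08) = 82.71 dB SPL.

82.7 dB SPL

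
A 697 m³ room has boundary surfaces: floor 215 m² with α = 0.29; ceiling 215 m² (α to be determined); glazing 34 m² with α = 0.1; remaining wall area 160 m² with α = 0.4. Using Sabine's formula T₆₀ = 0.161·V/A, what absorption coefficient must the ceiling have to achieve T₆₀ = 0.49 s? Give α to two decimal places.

0.46

From T₆₀ = 0.161·V/A, the target T₆₀ = 0.49 s needs A = 0.161·697/0.49 = 229.01 m².
Absorption from the other surfaces = 215·0.29 + 34·0.1 + 160·0.4 = 129.75 m², so the ceiling must supply 99.26 m² over 215 m².
α = 99.26/215 = 0.462.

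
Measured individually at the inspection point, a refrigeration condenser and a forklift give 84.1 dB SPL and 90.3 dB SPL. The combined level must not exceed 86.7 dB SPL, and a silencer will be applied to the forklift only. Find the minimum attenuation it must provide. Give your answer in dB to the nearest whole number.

Everything except the forklift sums to 10^(84.1/10) = 2.570e+08 in linear terms, 84.10 dB SPL.
To meet 86.7 dB SPL overall, the treated forklift may contribute at most 10^(86.7/10) − 2.570e+08 = 2.107e+08, i.e. 83.24 dB SPL.
Required insertion loss = 90.3 − 83.24 = 7.06 dB.

7 dB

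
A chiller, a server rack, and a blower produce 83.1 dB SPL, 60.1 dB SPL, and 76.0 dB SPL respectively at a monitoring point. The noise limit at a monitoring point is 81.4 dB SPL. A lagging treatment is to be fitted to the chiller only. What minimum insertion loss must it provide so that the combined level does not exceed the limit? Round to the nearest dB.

3 dB

The untreated sources together contribute 10^(60.1/10) + 10^(76.0/10) = 4.083e+07, i.e. 76.11 dB SPL.
To meet 81.4 dB SPL overall, the treated chiller may contribute at most 10^(81.4/10) − 4.083e+07 = 9.720e+07, i.e. 79.88 dB SPL.
So the chiller must be reduced from 83.1 to 79.88 dB SPL: IL = 3.22 dB.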